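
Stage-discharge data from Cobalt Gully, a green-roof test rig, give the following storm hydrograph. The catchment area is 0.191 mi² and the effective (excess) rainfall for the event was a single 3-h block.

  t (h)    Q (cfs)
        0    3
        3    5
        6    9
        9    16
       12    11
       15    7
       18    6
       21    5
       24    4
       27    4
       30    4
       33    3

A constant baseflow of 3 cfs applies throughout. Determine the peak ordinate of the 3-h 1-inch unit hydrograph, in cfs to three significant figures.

Direct runoff: 0.0, 2.0, 6.0, 13.0, 8.0, 4.0, 3.0, 2.0, 1.0, 1.0, 1.0, 0.0 cfs; ΣQ_DR = 41.00 cfs, peak = 13.0 cfs.
Runoff depth d = ΣQ_DR·Δt / A = 41.00 × 10800 / (0.191 mi²) = 0.9979 in.
The 1-inch UH is the DRH scaled by (1 in)/d, so U_p = 13.0 × 1/0.9979 = 13.0 cfs.

U_p ≈ 13.0 cfs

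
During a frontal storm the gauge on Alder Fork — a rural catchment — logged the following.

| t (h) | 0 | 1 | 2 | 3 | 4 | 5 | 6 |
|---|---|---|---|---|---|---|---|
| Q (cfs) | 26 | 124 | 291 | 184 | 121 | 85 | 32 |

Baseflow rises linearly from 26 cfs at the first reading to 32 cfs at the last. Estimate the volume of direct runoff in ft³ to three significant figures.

V ≈ 2.38 × 10^6 ft³

Direct-runoff ordinates (Q − Q_b): 0.00, 97.00, 263.00, 155.00, 91.00, 54.00, 0.00 cfs.
ΣQ_DR = 660.0 cfs.
With Δt = 1 h = 3600 s, V = ΣQ_DR · Δt = 660.0 × 3600 = 2.38 × 10^6 ft³.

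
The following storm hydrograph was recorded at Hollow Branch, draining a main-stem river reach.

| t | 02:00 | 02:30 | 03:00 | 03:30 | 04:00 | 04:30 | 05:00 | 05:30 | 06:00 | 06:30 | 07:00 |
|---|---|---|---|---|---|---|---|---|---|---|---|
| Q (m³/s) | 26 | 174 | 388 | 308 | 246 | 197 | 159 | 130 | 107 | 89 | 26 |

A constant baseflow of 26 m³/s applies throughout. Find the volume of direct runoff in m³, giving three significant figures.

Direct-runoff ordinates (Q − Q_b): 0.0, 148.0, 362.0, 282.0, 220.0, 171.0, 133.0, 104.0, 81.0, 63.0, 0.0 m³/s.
ΣQ_DR = 1564 m³/s.
With Δt = 0.5 h = 1800 s, V = ΣQ_DR · Δt = 1564 × 1800 = 2.82 × 10^6 m³.

V ≈ 2.82 × 10^6 m³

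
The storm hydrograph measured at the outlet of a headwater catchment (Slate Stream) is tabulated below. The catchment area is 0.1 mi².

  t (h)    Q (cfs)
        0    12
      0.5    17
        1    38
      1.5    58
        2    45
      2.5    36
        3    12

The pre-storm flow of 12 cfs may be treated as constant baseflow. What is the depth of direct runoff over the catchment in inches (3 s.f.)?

d ≈ 1.04 in

Direct runoff: 0.0, 5.0, 26.0, 46.0, 33.0, 24.0, 0.0 cfs; ΣQ_DR = 134.0 cfs.
V = ΣQ_DR · Δt = 134.0 × 1800 s = 2.412 × 10^5 ft³.
Over A = 0.1 mi², depth = V / A = 1.04 in.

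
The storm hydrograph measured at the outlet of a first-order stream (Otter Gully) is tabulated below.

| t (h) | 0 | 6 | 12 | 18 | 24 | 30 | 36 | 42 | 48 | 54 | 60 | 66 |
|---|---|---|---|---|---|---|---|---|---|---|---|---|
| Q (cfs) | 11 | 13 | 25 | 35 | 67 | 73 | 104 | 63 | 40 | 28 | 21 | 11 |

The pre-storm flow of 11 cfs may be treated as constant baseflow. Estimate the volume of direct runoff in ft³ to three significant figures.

Direct-runoff ordinates (Q − Q_b): 0.0, 2.0, 14.0, 24.0, 56.0, 62.0, 93.0, 52.0, 29.0, 17.0, 10.0, 0.0 cfs.
ΣQ_DR = 359.0 cfs.
With Δt = 6 h = 21600 s, V = ΣQ_DR · Δt = 359.0 × 21600 = 7.75 × 10^6 ft³.

V ≈ 7.75 × 10^6 ft³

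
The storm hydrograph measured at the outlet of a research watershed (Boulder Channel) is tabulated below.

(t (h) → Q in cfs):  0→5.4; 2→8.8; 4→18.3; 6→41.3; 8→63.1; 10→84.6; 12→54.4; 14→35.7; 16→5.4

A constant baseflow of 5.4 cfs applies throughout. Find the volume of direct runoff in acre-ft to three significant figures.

Direct-runoff ordinates (Q − Q_b): 0.0, 3.4, 12.9, 35.9, 57.7, 79.2, 49.0, 30.3, 0.0 cfs.
ΣQ_DR = 268.4 cfs.
With Δt = 2 h = 7200 s, V = ΣQ_DR · Δt = 268.4 × 7200 = 1.93 × 10^6 ft³ = 44.4 acre-ft.

V ≈ 44.4 acre-ft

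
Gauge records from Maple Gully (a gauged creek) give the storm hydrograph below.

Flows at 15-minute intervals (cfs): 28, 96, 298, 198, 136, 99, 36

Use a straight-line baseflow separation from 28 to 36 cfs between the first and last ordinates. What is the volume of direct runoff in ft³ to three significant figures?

Direct-runoff ordinates (Q − Q_b): 0.00, 66.67, 267.33, 166.00, 102.67, 64.33, 0.00 cfs.
ΣQ_DR = 667.0 cfs.
With Δt = 0.25 h = 900 s, V = ΣQ_DR · Δt = 667.0 × 900 = 6.00 × 10^5 ft³.

V ≈ 6.00 × 10^5 ft³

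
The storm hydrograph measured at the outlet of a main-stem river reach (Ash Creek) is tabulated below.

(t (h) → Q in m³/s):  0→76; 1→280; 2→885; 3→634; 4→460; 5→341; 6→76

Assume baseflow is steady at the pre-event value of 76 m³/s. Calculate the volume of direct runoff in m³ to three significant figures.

Direct-runoff ordinates (Q − Q_b): 0.0, 204.0, 809.0, 558.0, 384.0, 265.0, 0.0 m³/s.
ΣQ_DR = 2220 m³/s.
With Δt = 1 h = 3600 s, V = ΣQ_DR · Δt = 2220 × 3600 = 7.99 × 10^6 m³.

V ≈ 7.99 × 10^6 m³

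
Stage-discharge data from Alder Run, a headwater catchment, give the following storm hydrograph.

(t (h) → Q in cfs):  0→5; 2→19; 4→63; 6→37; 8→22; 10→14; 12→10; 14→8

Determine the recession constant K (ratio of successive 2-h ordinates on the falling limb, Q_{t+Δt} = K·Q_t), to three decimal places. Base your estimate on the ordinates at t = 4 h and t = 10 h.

K ≈ 0.606

Using the recession-limb readings at t = 4 h and t = 10 h: Q falls from 63 to 14 cfs over 3 intervals.
K = (Q₂/Q₁)^(1/3) = (14/63)^(1/3) = 0.606.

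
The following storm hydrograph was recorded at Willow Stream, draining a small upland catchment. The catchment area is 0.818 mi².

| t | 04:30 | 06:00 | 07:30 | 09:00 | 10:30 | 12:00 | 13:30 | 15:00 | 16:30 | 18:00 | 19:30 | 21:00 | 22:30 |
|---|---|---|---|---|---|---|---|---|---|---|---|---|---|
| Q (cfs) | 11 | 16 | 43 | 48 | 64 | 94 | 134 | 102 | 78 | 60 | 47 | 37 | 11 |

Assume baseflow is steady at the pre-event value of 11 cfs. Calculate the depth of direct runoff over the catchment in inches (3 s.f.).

Direct runoff: 0.0, 5.0, 32.0, 37.0, 53.0, 83.0, 123.0, 91.0, 67.0, 49.0, 36.0, 26.0, 0.0 cfs; ΣQ_DR = 602.0 cfs.
V = ΣQ_DR · Δt = 602.0 × 5400 s = 3.251 × 10^6 ft³.
Over A = 0.818 mi², depth = V / A = 1.71 in.

d ≈ 1.71 in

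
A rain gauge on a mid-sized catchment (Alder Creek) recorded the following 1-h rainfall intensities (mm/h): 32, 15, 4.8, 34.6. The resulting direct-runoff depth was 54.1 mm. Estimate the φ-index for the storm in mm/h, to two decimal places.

φ ≈ 9.17 mm/h

Only the 3 blocks with intensity above φ contribute runoff: 32, 15, 34.6 mm/h.
Σ(I−φ)·Δt = d  ⇒  (32+15+34.6 − 3φ)·1 = 54.1
φ = (81.60 − 54.1/1) / 3 = 9.17 mm/h.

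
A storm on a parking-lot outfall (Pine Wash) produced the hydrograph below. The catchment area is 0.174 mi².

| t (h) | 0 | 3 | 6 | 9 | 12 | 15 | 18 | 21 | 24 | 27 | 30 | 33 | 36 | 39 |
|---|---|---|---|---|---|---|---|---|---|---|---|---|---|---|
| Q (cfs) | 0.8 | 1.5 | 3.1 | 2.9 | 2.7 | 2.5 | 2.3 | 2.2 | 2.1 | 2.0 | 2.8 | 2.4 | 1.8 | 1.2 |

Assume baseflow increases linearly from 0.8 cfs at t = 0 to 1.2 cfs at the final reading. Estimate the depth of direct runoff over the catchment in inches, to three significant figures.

Direct runoff: 0.00, 0.67, 2.24, 2.01, 1.78, 1.55, 1.32, 1.18, 1.05, 0.92, 1.69, 1.26, 0.63, 0.00 cfs; ΣQ_DR = 16.30 cfs.
V = ΣQ_DR · Δt = 16.30 × 10800 s = 1.760 × 10^5 ft³.
Over A = 0.174 mi², depth = V / A = 0.435 in.

d ≈ 0.435 in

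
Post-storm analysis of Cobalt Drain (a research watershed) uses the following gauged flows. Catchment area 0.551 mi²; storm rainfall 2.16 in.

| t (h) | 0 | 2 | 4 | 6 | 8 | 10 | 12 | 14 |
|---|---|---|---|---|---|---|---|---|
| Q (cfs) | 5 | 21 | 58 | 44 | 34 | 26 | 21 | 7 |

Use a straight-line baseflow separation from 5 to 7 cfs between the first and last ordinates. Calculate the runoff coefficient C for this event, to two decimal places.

ΣQ_DR = 168.0 cfs; V = ΣQ_DR·Δt = 1.210 × 10^6 ft³.
Runoff depth d = V / A = 0.9449 in.
C = d / P = 0.9449 / 2.16 = 0.44.

C ≈ 0.44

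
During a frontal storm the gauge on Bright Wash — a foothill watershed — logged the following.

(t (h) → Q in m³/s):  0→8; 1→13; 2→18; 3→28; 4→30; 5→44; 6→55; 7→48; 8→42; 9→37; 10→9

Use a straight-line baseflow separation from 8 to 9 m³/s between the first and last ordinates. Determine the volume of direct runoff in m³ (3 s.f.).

V ≈ 8.59 × 10^5 m³

Direct-runoff ordinates (Q − Q_b): 0.00, 4.90, 9.80, 19.70, 21.60, 35.50, 46.40, 39.30, 33.20, 28.10, 0.00 m³/s.
ΣQ_DR = 238.5 m³/s.
With Δt = 1 h = 3600 s, V = ΣQ_DR · Δt = 238.5 × 3600 = 8.59 × 10^5 m³.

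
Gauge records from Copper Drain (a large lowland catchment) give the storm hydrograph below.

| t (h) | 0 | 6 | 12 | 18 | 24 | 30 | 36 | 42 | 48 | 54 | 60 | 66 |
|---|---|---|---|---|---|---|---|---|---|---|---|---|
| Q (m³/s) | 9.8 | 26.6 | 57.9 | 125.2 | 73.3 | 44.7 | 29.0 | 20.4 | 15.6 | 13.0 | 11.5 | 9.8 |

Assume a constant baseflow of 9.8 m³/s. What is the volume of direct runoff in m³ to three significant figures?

Direct-runoff ordinates (Q − Q_b): 0.0, 16.8, 48.1, 115.4, 63.5, 34.9, 19.2, 10.6, 5.8, 3.2, 1.7, 0.0 m³/s.
ΣQ_DR = 319.2 m³/s.
With Δt = 6 h = 21600 s, V = ΣQ_DR · Δt = 319.2 × 21600 = 6.89 × 10^6 m³.

V ≈ 6.89 × 10^6 m³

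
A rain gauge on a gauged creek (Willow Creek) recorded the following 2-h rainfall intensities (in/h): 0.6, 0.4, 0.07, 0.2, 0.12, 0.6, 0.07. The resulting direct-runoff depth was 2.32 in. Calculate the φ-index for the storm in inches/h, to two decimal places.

Only the 4 blocks with intensity above φ contribute runoff: 0.6, 0.4, 0.2, 0.6 in/h.
Σ(I−φ)·Δt = d  ⇒  (0.6+0.4+0.2+0.6 − 4φ)·2 = 2.32
φ = (1.800 − 2.32/2) / 4 = 0.16 in/h.

φ ≈ 0.16 in/h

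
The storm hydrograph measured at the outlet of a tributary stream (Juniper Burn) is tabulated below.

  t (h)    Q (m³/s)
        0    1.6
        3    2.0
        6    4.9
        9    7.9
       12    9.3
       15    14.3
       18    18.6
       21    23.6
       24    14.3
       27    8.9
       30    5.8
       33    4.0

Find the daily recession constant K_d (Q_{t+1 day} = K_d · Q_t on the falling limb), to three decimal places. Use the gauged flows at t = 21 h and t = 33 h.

K_d ≈ 0.029

Between t = 21 h and t = 33 h the flow falls from 23.6 to 4.0 m³/s over 4×3 h = 12 h.
Per-interval ratio K = (4.0/23.6)^(1/4) = 0.6416; K_d = K^(24/3) = 0.029.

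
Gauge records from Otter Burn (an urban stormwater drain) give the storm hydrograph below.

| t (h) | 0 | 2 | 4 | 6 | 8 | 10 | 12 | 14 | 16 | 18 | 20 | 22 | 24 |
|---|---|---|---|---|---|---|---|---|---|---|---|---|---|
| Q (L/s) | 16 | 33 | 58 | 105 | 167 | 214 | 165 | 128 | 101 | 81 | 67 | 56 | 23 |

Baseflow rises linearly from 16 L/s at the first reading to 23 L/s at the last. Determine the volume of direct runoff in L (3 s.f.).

V ≈ 6.92 × 10^6 L

Direct-runoff ordinates (Q − Q_b): 0.00, 16.42, 40.83, 87.25, 148.67, 195.08, 145.50, 107.92, 80.33, 59.75, 45.17, 33.58, 0.00 L/s.
ΣQ_DR = 960.5 L/s.
With Δt = 2 h = 7200 s, V = ΣQ_DR · Δt = 960.5 × 7200 = 6.92 × 10^6 L.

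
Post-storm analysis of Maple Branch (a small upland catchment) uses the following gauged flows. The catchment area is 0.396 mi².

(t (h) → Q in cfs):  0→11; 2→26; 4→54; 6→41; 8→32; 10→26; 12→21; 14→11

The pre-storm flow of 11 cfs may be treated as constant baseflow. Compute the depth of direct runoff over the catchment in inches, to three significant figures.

Direct runoff: 0.0, 15.0, 43.0, 30.0, 21.0, 15.0, 10.0, 0.0 cfs; ΣQ_DR = 134.0 cfs.
V = ΣQ_DR · Δt = 134.0 × 7200 s = 9.648 × 10^5 ft³.
Over A = 0.396 mi², depth = V / A = 1.05 in.

d ≈ 1.05 in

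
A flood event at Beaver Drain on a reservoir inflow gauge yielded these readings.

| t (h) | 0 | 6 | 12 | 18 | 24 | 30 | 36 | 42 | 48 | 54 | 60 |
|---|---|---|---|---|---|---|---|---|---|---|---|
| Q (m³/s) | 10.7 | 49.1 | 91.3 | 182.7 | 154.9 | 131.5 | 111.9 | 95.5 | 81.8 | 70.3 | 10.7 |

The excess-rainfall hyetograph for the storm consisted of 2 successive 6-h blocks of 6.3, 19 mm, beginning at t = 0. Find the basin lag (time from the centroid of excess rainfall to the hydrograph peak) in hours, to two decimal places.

Centroid of excess rainfall: t_c = Σ P_i·t̄_i / ΣP_i = 7.5059 h (block centres at 3, 9 h).
Hydrograph peak occurs at t = 18 h, so basin lag t_L = 18 − 7.5059 = 10.49 h.

t_L ≈ 10.49 h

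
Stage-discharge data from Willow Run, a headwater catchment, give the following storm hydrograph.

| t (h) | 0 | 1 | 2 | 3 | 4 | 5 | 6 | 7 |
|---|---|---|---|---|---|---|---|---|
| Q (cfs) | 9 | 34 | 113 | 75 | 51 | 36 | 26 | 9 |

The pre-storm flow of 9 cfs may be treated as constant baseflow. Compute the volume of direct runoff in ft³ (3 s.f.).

V ≈ 1.01 × 10^6 ft³

Direct-runoff ordinates (Q − Q_b): 0.0, 25.0, 104.0, 66.0, 42.0, 27.0, 17.0, 0.0 cfs.
ΣQ_DR = 281.0 cfs.
With Δt = 1 h = 3600 s, V = ΣQ_DR · Δt = 281.0 × 3600 = 1.01 × 10^6 ft³.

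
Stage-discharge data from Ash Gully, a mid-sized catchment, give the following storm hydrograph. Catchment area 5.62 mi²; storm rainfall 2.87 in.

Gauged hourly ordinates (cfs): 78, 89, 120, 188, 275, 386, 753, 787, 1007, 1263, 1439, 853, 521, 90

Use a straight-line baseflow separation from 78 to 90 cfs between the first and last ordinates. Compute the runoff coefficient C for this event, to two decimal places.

ΣQ_DR = 6673 cfs; V = ΣQ_DR·Δt = 2.402 × 10^7 ft³.
Runoff depth d = V / A = 1.840 in.
C = d / P = 1.840 / 2.87 = 0.64.

C ≈ 0.64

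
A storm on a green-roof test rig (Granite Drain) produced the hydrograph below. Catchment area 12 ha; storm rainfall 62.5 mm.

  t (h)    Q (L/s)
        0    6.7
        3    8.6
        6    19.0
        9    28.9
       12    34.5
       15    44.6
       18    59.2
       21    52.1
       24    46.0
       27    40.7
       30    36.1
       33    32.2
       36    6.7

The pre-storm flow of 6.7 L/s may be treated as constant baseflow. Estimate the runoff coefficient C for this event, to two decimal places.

ΣQ_DR = 328.2 L/s; V = ΣQ_DR·Δt = 3.545 × 10^6 L.
Runoff depth d = V / A = 29.54 mm.
C = d / P = 29.54 / 62.5 = 0.47.

C ≈ 0.47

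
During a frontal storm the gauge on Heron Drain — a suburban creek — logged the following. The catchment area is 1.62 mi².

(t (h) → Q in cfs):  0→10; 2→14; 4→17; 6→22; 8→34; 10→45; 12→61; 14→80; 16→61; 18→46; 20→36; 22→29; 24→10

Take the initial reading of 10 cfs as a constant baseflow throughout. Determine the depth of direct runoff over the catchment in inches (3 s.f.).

Direct runoff: 0.0, 4.0, 7.0, 12.0, 24.0, 35.0, 51.0, 70.0, 51.0, 36.0, 26.0, 19.0, 0.0 cfs; ΣQ_DR = 335.0 cfs.
V = ΣQ_DR · Δt = 335.0 × 7200 s = 2.412 × 10^6 ft³.
Over A = 1.62 mi², depth = V / A = 0.641 in.

d ≈ 0.641 in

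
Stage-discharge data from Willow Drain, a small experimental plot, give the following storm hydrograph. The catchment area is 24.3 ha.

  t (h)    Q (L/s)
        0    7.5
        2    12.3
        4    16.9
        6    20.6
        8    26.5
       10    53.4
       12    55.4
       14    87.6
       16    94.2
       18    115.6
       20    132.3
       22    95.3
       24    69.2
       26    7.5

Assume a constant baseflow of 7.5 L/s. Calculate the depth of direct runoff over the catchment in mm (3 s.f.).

Direct runoff: 0.0, 4.8, 9.4, 13.1, 19.0, 45.9, 47.9, 80.1, 86.7, 108.1, 124.8, 87.8, 61.7, 0.0 L/s; ΣQ_DR = 689.3 L/s.
V = ΣQ_DR · Δt = 689.3 × 7200 s = 4.963 × 10^6 L.
Over A = 24.3 ha, depth = V / A = 20.4 mm.

d ≈ 20.4 mm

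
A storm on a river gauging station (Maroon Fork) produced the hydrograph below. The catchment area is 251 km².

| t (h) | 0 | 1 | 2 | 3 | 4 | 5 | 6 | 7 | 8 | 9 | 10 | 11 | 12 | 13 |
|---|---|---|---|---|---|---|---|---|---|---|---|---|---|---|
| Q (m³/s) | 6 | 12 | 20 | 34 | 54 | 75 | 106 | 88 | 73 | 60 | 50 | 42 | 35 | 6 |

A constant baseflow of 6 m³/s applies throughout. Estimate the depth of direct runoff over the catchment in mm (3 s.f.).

Direct runoff: 0.0, 6.0, 14.0, 28.0, 48.0, 69.0, 100.0, 82.0, 67.0, 54.0, 44.0, 36.0, 29.0, 0.0 m³/s; ΣQ_DR = 577.0 m³/s.
V = ΣQ_DR · Δt = 577.0 × 3600 s = 2.077 × 10^6 m³.
Over A = 251 km², depth = V / A = 8.28 mm.

d ≈ 8.28 mm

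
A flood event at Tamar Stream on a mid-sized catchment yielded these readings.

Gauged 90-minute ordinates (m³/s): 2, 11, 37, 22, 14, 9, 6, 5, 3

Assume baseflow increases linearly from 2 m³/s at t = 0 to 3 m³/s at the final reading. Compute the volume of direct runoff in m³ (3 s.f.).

Direct-runoff ordinates (Q − Q_b): 0.00, 8.88, 34.75, 19.62, 11.50, 6.38, 3.25, 2.12, 0.00 m³/s.
ΣQ_DR = 86.50 m³/s.
With Δt = 1.5 h = 5400 s, V = ΣQ_DR · Δt = 86.50 × 5400 = 4.67 × 10^5 m³.

V ≈ 4.67 × 10^5 m³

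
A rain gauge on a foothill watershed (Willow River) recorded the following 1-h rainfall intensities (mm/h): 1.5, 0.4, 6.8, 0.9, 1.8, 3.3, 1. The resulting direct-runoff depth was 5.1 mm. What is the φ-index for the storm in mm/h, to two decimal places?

φ ≈ 2.50 mm/h

Only the 2 blocks with intensity above φ contribute runoff: 6.8, 3.3 mm/h.
Σ(I−φ)·Δt = d  ⇒  (6.8+3.3 − 2φ)·1 = 5.1
φ = (10.10 − 5.1/1) / 2 = 2.50 mm/h.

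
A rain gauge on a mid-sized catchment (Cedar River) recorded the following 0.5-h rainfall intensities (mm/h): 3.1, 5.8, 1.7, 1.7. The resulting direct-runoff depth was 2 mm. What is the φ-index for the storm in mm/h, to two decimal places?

φ ≈ 2.45 mm/h

Only the 2 blocks with intensity above φ contribute runoff: 3.1, 5.8 mm/h.
Σ(I−φ)·Δt = d  ⇒  (3.1+5.8 − 2φ)·0.5 = 2
φ = (8.900 − 2/0.5) / 2 = 2.45 mm/h.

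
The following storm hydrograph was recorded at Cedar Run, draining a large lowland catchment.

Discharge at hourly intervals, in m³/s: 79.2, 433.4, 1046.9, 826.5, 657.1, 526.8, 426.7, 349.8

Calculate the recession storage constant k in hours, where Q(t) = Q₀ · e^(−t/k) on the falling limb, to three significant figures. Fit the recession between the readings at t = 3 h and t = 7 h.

k ≈ 4.65 h

On the falling limb, Q drops from 826.5 to 349.8 m³/s between t = 3 h and t = 7 h (Δt = 4 h).
k = −Δt / ln(Q₂/Q₁) = −4 / ln(349.8/826.5) = 4.65 h.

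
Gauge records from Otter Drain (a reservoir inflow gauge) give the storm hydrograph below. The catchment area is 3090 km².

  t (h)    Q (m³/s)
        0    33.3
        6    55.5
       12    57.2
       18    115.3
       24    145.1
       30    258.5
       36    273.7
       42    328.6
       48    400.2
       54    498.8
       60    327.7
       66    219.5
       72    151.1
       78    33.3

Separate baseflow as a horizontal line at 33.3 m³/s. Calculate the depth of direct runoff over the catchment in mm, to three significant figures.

Direct runoff: 0.0, 22.2, 23.9, 82.0, 111.8, 225.2, 240.4, 295.3, 366.9, 465.5, 294.4, 186.2, 117.8, 0.0 m³/s; ΣQ_DR = 2432 m³/s.
V = ΣQ_DR · Δt = 2432 × 21600 s = 5.252 × 10^7 m³.
Over A = 3090 km², depth = V / A = 17.0 mm.

d ≈ 17.0 mm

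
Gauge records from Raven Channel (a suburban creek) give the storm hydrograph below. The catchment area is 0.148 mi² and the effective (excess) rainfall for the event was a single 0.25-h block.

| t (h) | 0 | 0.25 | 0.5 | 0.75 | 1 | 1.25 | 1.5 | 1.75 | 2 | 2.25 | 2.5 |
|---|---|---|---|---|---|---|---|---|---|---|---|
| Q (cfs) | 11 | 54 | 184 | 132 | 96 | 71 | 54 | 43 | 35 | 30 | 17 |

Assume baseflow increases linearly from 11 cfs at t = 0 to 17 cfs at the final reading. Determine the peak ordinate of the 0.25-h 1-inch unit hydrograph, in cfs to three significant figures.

U_p ≈ 115 cfs

Direct runoff: 0.00, 42.40, 171.80, 119.20, 82.60, 57.00, 39.40, 27.80, 19.20, 13.60, 0.00 cfs; ΣQ_DR = 573.0 cfs, peak = 171.80 cfs.
Runoff depth d = ΣQ_DR·Δt / A = 573.0 × 900 / (0.148 mi²) = 1.500 in.
The 1-inch UH is the DRH scaled by (1 in)/d, so U_p = 171.80 × 1/1.500 = 115 cfs.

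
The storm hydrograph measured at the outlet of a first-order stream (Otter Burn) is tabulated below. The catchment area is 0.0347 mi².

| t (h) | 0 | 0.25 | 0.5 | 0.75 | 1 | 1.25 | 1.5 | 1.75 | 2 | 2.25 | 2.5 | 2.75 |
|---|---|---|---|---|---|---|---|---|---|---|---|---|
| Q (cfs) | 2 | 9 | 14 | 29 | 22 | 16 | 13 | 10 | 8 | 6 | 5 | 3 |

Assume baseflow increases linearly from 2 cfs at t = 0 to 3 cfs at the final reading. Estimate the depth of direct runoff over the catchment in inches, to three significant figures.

d ≈ 1.19 in

Direct runoff: 0.00, 6.91, 11.82, 26.73, 19.64, 13.55, 10.45, 7.36, 5.27, 3.18, 2.09, 0.00 cfs; ΣQ_DR = 107.0 cfs.
V = ΣQ_DR · Δt = 107.0 × 900 s = 96300 ft³.
Over A = 0.0347 mi², depth = V / A = 1.19 in.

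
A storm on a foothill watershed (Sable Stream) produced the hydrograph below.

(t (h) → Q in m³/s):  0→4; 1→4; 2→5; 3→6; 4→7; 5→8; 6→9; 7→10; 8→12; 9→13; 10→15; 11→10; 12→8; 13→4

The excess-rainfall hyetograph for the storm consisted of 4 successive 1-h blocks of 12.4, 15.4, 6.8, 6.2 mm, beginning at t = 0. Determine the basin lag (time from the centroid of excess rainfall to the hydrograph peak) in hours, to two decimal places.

t_L ≈ 8.33 h

Centroid of excess rainfall: t_c = Σ P_i·t̄_i / ΣP_i = 1.6667 h (block centres at 0.5, 1.5, 2.5, 3.5 h).
Hydrograph peak occurs at t = 10 h, so basin lag t_L = 10 − 1.6667 = 8.33 h.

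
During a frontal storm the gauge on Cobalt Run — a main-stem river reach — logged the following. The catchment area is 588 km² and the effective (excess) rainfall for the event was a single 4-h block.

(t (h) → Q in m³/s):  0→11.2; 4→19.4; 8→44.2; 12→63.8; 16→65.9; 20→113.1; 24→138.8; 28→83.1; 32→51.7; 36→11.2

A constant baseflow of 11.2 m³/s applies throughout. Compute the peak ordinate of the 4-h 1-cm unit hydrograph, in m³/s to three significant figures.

Direct runoff: 0.0, 8.2, 33.0, 52.6, 54.7, 101.9, 127.6, 71.9, 40.5, 0.0 m³/s; ΣQ_DR = 490.4 m³/s, peak = 127.6 m³/s.
Runoff depth d = ΣQ_DR·Δt / A = 490.4 × 14400 / (588 km²) = 12.01 mm.
The 1-cm UH is the DRH scaled by (10 mm)/d, so U_p = 127.6 × 10/12.01 = 106 m³/s.

U_p ≈ 106 m³/s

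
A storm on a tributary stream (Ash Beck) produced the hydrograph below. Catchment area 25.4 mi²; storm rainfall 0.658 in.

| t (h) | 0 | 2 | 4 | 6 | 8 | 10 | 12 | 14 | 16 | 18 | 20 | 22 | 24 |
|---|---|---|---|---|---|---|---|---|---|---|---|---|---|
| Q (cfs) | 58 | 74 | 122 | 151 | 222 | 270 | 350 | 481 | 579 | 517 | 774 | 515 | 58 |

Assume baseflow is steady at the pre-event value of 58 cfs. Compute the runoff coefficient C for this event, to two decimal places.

ΣQ_DR = 3417 cfs; V = ΣQ_DR·Δt = 2.460 × 10^7 ft³.
Runoff depth d = V / A = 0.4169 in.
C = d / P = 0.4169 / 0.658 = 0.63.

C ≈ 0.63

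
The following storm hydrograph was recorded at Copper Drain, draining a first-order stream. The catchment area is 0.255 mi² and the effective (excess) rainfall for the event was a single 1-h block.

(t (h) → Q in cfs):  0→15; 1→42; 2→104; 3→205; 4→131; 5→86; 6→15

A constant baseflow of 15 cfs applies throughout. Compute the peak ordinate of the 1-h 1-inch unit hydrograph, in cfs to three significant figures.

Direct runoff: 0.0, 27.0, 89.0, 190.0, 116.0, 71.0, 0.0 cfs; ΣQ_DR = 493.0 cfs, peak = 190.0 cfs.
Runoff depth d = ΣQ_DR·Δt / A = 493.0 × 3600 / (0.255 mi²) = 2.996 in.
The 1-inch UH is the DRH scaled by (1 in)/d, so U_p = 190.0 × 1/2.996 = 63.4 cfs.

U_p ≈ 63.4 cfs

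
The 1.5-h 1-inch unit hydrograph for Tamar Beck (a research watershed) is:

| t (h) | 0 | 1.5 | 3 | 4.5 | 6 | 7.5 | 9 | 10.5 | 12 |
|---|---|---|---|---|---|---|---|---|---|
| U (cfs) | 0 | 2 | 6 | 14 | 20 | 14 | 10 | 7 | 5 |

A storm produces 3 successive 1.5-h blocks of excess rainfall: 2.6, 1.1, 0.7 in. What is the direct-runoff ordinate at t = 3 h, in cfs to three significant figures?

By discrete convolution, Q_j = Σ (P_i / 1 in) · U_{j−i}.
At t = 3 h (j=2): Q = (2.6/1)·6 + (1.1/1)·2 + (0.7/1)·0 = 17.8 cfs.

Q ≈ 17.8 cfs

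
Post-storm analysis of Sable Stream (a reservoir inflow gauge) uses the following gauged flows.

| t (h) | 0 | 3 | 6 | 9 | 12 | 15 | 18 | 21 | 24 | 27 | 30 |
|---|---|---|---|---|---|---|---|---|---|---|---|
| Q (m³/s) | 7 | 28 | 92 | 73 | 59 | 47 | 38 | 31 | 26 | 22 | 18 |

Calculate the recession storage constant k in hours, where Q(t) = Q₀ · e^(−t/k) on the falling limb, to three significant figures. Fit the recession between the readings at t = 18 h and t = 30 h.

k ≈ 16.1 h

On the falling limb, Q drops from 38 to 18 m³/s between t = 18 h and t = 30 h (Δt = 12 h).
k = −Δt / ln(Q₂/Q₁) = −12 / ln(18/38) = 16.1 h.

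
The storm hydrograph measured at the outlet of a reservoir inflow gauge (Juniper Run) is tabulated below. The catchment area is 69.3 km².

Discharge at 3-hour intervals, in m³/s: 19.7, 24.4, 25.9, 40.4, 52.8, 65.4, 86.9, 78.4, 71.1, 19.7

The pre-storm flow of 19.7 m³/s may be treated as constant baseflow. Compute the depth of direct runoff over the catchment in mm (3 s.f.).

Direct runoff: 0.0, 4.7, 6.2, 20.7, 33.1, 45.7, 67.2, 58.7, 51.4, 0.0 m³/s; ΣQ_DR = 287.7 m³/s.
V = ΣQ_DR · Δt = 287.7 × 10800 s = 3.107 × 10^6 m³.
Over A = 69.3 km², depth = V / A = 44.8 mm.

d ≈ 44.8 mm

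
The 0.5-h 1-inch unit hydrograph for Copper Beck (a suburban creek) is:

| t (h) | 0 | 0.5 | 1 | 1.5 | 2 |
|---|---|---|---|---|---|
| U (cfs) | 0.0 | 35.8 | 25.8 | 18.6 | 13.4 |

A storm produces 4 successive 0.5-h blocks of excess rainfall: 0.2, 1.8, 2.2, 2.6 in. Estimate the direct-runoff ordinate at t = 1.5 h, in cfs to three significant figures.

Q ≈ 129 cfs

By discrete convolution, Q_j = Σ (P_i / 1 in) · U_{j−i}.
At t = 1.5 h (j=3): Q = (0.2/1)·18.6 + (1.8/1)·25.8 + (2.2/1)·35.8 + (2.6/1)·0.0 = 129 cfs.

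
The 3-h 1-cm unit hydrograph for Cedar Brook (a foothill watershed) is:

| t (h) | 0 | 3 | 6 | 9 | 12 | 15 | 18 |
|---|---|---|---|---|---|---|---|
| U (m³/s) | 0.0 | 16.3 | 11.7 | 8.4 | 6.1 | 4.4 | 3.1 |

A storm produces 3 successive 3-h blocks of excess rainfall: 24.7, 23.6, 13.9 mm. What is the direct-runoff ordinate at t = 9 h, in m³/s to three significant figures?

Q ≈ 71.0 m³/s

By discrete convolution, Q_j = Σ (P_i / 10 mm) · U_{j−i}.
At t = 9 h (j=3): Q = (24.7/10)·8.4 + (23.6/10)·11.7 + (13.9/10)·16.3 = 71.0 m³/s.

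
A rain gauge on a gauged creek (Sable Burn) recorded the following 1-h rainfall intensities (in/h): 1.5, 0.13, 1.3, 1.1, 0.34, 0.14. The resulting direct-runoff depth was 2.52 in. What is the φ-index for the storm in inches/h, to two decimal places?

Only the 3 blocks with intensity above φ contribute runoff: 1.5, 1.3, 1.1 in/h.
Σ(I−φ)·Δt = d  ⇒  (1.5+1.3+1.1 − 3φ)·1 = 2.52
φ = (3.900 − 2.52/1) / 3 = 0.46 in/h.

φ ≈ 0.46 in/h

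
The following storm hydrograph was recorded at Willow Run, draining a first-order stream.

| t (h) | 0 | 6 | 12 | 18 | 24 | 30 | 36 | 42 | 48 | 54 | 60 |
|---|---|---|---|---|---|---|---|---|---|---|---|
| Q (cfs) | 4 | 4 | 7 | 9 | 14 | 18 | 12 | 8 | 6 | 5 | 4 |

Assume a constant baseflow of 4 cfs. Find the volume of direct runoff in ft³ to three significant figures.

V ≈ 1.02 × 10^6 ft³

Direct-runoff ordinates (Q − Q_b): 0.0, 0.0, 3.0, 5.0, 10.0, 14.0, 8.0, 4.0, 2.0, 1.0, 0.0 cfs.
ΣQ_DR = 47.00 cfs.
With Δt = 6 h = 21600 s, V = ΣQ_DR · Δt = 47.00 × 21600 = 1.02 × 10^6 ft³.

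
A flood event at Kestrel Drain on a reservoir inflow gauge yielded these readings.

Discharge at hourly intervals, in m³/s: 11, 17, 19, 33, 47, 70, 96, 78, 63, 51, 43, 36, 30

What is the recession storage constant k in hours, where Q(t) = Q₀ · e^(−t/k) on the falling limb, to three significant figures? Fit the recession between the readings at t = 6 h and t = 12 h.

k ≈ 5.16 h

On the falling limb, Q drops from 96 to 30 m³/s between t = 6 h and t = 12 h (Δt = 6 h).
k = −Δt / ln(Q₂/Q₁) = −6 / ln(30/96) = 5.16 h.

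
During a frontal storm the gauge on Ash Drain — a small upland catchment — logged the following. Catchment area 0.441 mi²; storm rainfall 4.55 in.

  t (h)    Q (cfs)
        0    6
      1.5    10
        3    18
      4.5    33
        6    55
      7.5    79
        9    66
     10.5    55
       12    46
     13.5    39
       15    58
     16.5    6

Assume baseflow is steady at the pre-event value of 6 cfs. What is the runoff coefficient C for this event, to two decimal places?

C ≈ 0.46

ΣQ_DR = 399.0 cfs; V = ΣQ_DR·Δt = 2.155 × 10^6 ft³.
Runoff depth d = V / A = 2.103 in.
C = d / P = 2.103 / 4.55 = 0.46.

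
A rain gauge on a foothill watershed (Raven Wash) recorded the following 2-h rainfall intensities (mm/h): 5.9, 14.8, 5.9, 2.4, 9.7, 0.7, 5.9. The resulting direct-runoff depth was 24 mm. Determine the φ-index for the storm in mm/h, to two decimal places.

Only the 2 blocks with intensity above φ contribute runoff: 14.8, 9.7 mm/h.
Σ(I−φ)·Δt = d  ⇒  (14.8+9.7 − 2φ)·2 = 24
φ = (24.50 − 24/2) / 2 = 6.25 mm/h.

φ ≈ 6.25 mm/h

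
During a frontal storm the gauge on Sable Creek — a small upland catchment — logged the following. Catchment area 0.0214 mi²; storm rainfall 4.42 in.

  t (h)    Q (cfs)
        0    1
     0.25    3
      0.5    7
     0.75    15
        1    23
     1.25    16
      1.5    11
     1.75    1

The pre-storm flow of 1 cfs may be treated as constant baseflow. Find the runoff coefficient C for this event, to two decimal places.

ΣQ_DR = 69.00 cfs; V = ΣQ_DR·Δt = 62100 ft³.
Runoff depth d = V / A = 1.249 in.
C = d / P = 1.249 / 4.42 = 0.28.

C ≈ 0.28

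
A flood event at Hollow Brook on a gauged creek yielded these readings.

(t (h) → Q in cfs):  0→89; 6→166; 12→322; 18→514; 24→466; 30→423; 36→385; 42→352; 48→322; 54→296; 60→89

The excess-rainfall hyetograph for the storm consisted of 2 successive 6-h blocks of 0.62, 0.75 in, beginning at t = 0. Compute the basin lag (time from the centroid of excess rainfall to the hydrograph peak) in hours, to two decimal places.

Centroid of excess rainfall: t_c = Σ P_i·t̄_i / ΣP_i = 6.2847 h (block centres at 3, 9 h).
Hydrograph peak occurs at t = 18 h, so basin lag t_L = 18 − 6.2847 = 11.72 h.

t_L ≈ 11.72 h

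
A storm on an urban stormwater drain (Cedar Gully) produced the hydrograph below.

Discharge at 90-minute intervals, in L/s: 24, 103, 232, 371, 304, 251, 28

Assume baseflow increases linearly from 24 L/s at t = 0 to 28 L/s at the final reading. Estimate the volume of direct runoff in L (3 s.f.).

V ≈ 6.11 × 10^6 L

Direct-runoff ordinates (Q − Q_b): 0.00, 78.33, 206.67, 345.00, 277.33, 223.67, 0.00 L/s.
ΣQ_DR = 1131 L/s.
With Δt = 1.5 h = 5400 s, V = ΣQ_DR · Δt = 1131 × 5400 = 6.11 × 10^6 L.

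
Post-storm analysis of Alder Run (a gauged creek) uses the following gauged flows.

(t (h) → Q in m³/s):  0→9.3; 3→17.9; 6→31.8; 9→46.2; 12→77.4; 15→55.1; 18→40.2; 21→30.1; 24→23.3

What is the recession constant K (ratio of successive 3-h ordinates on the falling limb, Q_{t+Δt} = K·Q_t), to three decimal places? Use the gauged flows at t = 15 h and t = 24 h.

K ≈ 0.751

Using the recession-limb readings at t = 15 h and t = 24 h: Q falls from 55.1 to 23.3 m³/s over 3 intervals.
K = (Q₂/Q₁)^(1/3) = (23.3/55.1)^(1/3) = 0.751.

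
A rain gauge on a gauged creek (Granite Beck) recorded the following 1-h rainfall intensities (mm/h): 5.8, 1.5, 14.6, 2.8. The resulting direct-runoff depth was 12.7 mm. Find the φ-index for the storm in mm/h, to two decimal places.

φ ≈ 3.85 mm/h

Only the 2 blocks with intensity above φ contribute runoff: 5.8, 14.6 mm/h.
Σ(I−φ)·Δt = d  ⇒  (5.8+14.6 − 2φ)·1 = 12.7
φ = (20.40 − 12.7/1) / 2 = 3.85 mm/h.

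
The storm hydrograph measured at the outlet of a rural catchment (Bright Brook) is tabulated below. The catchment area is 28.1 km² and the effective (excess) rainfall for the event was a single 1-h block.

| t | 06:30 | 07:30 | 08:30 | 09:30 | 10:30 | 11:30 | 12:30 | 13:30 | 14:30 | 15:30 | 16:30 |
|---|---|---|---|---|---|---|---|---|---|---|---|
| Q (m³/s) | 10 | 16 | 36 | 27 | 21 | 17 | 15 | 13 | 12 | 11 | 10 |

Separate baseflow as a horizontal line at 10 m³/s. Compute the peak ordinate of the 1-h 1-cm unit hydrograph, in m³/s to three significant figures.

U_p ≈ 26.0 m³/s

Direct runoff: 0.0, 6.0, 26.0, 17.0, 11.0, 7.0, 5.0, 3.0, 2.0, 1.0, 0.0 m³/s; ΣQ_DR = 78.00 m³/s, peak = 26.0 m³/s.
Runoff depth d = ΣQ_DR·Δt / A = 78.00 × 3600 / (28.1 km²) = 9.993 mm.
The 1-cm UH is the DRH scaled by (10 mm)/d, so U_p = 26.0 × 10/9.993 = 26.0 m³/s.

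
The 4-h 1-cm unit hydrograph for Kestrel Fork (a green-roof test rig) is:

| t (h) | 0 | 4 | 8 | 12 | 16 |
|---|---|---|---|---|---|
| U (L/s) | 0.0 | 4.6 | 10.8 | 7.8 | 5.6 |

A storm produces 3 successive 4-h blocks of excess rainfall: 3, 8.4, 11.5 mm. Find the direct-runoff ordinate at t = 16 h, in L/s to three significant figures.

Q ≈ 20.7 L/s

By discrete convolution, Q_j = Σ (P_i / 10 mm) · U_{j−i}.
At t = 16 h (j=4): Q = (3/10)·5.6 + (8.4/10)·7.8 + (11.5/10)·10.8 = 20.7 L/s.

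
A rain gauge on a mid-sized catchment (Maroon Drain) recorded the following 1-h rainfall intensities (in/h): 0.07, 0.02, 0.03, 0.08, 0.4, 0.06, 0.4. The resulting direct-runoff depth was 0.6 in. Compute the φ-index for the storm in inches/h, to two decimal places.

φ ≈ 0.10 in/h

Only the 2 blocks with intensity above φ contribute runoff: 0.4, 0.4 in/h.
Σ(I−φ)·Δt = d  ⇒  (0.4+0.4 − 2φ)·1 = 0.6
φ = (0.8000 − 0.6/1) / 2 = 0.10 in/h.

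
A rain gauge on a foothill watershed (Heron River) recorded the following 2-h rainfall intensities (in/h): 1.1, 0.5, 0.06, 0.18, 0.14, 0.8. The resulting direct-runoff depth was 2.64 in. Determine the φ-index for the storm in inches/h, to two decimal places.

Only the 3 blocks with intensity above φ contribute runoff: 1.1, 0.5, 0.8 in/h.
Σ(I−φ)·Δt = d  ⇒  (1.1+0.5+0.8 − 3φ)·2 = 2.64
φ = (2.400 − 2.64/2) / 3 = 0.36 in/h.

φ ≈ 0.36 in/h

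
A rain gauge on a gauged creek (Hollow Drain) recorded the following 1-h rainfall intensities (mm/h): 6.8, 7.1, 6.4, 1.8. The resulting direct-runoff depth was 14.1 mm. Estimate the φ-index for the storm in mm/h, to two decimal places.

φ ≈ 2.07 mm/h

Only the 3 blocks with intensity above φ contribute runoff: 6.8, 7.1, 6.4 mm/h.
Σ(I−φ)·Δt = d  ⇒  (6.8+7.1+6.4 − 3φ)·1 = 14.1
φ = (20.30 − 14.1/1) / 3 = 2.07 mm/h.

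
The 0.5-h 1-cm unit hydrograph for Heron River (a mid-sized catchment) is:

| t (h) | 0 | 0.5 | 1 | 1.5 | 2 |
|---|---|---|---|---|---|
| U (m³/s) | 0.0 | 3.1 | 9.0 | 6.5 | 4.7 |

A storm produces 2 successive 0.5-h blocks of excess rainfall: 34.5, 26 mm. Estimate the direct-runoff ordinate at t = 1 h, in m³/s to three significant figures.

Q ≈ 39.1 m³/s

By discrete convolution, Q_j = Σ (P_i / 10 mm) · U_{j−i}.
At t = 1 h (j=2): Q = (34.5/10)·9.0 + (26/10)·3.1 = 39.1 m³/s.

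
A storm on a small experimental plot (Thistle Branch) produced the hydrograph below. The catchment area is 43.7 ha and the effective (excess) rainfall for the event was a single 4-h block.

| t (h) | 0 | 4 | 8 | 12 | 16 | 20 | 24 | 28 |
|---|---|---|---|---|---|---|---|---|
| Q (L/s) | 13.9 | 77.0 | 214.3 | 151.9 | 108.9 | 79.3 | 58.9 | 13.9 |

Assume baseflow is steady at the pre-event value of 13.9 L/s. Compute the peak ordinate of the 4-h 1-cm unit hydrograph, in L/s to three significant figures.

Direct runoff: 0.0, 63.1, 200.4, 138.0, 95.0, 65.4, 45.0, 0.0 L/s; ΣQ_DR = 606.9 L/s, peak = 200.4 L/s.
Runoff depth d = ΣQ_DR·Δt / A = 606.9 × 14400 / (43.7 ha) = 20.00 mm.
The 1-cm UH is the DRH scaled by (10 mm)/d, so U_p = 200.4 × 10/20.00 = 100 L/s.

U_p ≈ 100 L/s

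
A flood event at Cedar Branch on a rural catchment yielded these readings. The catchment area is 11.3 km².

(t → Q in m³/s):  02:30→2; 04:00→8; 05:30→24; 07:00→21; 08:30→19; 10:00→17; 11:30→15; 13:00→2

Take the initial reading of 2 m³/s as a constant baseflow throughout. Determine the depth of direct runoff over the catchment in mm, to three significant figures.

d ≈ 44.0 mm

Direct runoff: 0.0, 6.0, 22.0, 19.0, 17.0, 15.0, 13.0, 0.0 m³/s; ΣQ_DR = 92.00 m³/s.
V = ΣQ_DR · Δt = 92.00 × 5400 s = 4.968 × 10^5 m³.
Over A = 11.3 km², depth = V / A = 44.0 mm.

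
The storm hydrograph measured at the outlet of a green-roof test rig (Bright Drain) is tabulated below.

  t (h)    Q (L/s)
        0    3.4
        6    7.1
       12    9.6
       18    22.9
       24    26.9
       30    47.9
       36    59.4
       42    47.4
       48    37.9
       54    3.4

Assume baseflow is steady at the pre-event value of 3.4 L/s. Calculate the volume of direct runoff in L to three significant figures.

Direct-runoff ordinates (Q − Q_b): 0.0, 3.7, 6.2, 19.5, 23.5, 44.5, 56.0, 44.0, 34.5, 0.0 L/s.
ΣQ_DR = 231.9 L/s.
With Δt = 6 h = 21600 s, V = ΣQ_DR · Δt = 231.9 × 21600 = 5.01 × 10^6 L.

V ≈ 5.01 × 10^6 L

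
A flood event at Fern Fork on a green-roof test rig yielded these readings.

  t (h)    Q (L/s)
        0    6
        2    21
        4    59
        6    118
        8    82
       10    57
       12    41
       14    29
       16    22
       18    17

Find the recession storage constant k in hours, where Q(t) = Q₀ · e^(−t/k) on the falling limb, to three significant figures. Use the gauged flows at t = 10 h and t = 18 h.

On the falling limb, Q drops from 57 to 17 L/s between t = 10 h and t = 18 h (Δt = 8 h).
k = −Δt / ln(Q₂/Q₁) = −8 / ln(17/57) = 6.61 h.

k ≈ 6.61 h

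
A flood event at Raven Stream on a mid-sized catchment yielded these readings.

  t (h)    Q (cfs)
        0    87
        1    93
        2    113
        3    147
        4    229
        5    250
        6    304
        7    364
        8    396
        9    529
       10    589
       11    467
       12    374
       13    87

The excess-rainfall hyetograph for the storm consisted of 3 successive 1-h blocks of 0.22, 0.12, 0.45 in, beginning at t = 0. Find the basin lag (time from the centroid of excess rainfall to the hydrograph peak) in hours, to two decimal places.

Centroid of excess rainfall: t_c = Σ P_i·t̄_i / ΣP_i = 1.7911 h (block centres at 0.5, 1.5, 2.5 h).
Hydrograph peak occurs at t = 10 h, so basin lag t_L = 10 − 1.7911 = 8.21 h.

t_L ≈ 8.21 h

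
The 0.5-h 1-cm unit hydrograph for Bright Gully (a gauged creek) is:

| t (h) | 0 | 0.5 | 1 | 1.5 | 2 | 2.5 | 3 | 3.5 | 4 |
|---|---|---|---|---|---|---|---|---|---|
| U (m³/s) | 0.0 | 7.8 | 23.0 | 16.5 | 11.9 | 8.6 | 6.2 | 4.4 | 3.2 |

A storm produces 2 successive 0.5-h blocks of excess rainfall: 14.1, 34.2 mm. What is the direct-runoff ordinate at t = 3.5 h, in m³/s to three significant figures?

Q ≈ 27.4 m³/s

By discrete convolution, Q_j = Σ (P_i / 10 mm) · U_{j−i}.
At t = 3.5 h (j=7): Q = (14.1/10)·4.4 + (34.2/10)·6.2 = 27.4 m³/s.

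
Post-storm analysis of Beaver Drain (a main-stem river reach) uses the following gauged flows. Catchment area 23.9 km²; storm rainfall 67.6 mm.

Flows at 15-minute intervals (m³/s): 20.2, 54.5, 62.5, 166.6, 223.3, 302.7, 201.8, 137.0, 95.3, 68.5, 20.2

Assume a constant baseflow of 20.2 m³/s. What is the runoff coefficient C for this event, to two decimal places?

ΣQ_DR = 1130 m³/s; V = ΣQ_DR·Δt = 1.017 × 10^6 m³.
Runoff depth d = V / A = 42.57 mm.
C = d / P = 42.57 / 67.6 = 0.63.

C ≈ 0.63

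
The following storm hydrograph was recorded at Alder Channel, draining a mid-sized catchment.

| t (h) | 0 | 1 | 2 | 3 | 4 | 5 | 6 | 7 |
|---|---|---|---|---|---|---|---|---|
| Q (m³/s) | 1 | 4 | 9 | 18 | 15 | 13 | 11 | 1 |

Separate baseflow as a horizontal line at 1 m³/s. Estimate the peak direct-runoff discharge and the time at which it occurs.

Subtracting baseflow gives direct-runoff ordinates: 0.0, 3.0, 8.0, 17.0, 14.0, 12.0, 10.0, 0.0 m³/s.
The maximum is 17.0 m³/s, occurring at the reading for t = 3 h.

Q_p = 17.0 m³/s at t = 3 h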